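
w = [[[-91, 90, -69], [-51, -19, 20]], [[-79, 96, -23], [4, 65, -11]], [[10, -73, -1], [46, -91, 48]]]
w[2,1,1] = -91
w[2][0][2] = -1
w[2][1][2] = 48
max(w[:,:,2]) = 48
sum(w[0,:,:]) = -120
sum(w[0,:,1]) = 71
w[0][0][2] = -69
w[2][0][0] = 10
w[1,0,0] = -79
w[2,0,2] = -1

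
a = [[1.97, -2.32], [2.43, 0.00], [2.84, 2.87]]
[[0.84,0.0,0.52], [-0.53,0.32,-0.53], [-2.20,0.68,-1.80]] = a @ [[-0.22, 0.13, -0.22],  [-0.55, 0.11, -0.41]]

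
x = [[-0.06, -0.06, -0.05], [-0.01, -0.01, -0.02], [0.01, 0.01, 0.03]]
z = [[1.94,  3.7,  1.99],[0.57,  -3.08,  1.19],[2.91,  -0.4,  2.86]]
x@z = [[-0.3, -0.02, -0.33], [-0.08, 0.0, -0.09], [0.11, -0.01, 0.12]]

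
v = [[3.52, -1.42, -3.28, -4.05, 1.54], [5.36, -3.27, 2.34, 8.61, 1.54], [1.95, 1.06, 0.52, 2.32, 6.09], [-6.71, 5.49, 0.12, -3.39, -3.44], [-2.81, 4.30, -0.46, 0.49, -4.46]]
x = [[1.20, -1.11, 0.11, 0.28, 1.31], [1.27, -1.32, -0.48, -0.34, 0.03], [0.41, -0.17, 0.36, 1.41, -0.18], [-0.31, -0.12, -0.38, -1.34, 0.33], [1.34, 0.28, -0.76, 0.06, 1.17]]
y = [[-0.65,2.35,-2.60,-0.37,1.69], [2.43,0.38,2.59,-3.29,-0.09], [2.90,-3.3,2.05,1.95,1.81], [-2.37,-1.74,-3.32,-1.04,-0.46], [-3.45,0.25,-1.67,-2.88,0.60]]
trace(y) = 1.34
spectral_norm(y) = 8.08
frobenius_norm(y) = 10.69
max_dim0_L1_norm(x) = 4.53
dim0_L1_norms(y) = [11.8, 8.02, 12.23, 9.53, 4.65]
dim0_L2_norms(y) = [5.68, 4.43, 5.61, 4.91, 2.59]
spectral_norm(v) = 15.48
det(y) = -647.74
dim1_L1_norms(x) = [4.01, 3.44, 2.53, 2.48, 3.61]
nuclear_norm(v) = 33.15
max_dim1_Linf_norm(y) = 3.45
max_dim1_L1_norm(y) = 12.01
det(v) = -400.10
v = y @ x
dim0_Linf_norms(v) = [6.71, 5.49, 3.28, 8.61, 6.09]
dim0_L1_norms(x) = [4.53, 3.0, 2.09, 3.43, 3.02]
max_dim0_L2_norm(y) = 5.68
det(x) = 0.62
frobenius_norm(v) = 18.93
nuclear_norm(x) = 7.56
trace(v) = -7.08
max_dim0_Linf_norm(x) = 1.41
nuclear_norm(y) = 21.13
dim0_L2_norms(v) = [9.89, 7.9, 4.09, 10.38, 8.58]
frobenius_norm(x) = 4.06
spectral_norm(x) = 3.01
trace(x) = 0.07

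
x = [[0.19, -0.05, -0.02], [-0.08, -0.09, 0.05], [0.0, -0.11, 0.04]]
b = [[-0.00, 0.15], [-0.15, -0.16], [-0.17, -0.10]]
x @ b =[[0.01,0.04], [0.00,-0.00], [0.01,0.01]]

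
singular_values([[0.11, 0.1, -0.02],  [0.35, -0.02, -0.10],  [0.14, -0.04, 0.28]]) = [0.39, 0.3, 0.1]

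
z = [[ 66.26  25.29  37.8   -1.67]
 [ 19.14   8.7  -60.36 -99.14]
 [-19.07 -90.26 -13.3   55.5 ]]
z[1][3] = -99.14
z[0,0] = 66.26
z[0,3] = -1.67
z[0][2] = 37.8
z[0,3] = -1.67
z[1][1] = 8.7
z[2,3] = 55.5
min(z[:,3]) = -99.14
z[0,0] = 66.26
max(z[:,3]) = 55.5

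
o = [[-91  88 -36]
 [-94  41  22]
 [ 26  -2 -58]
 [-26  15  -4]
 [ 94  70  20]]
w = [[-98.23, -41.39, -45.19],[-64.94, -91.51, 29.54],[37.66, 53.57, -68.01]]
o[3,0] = -26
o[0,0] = -91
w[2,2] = -68.01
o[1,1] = 41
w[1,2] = 29.54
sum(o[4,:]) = 184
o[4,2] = 20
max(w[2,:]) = 53.57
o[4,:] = [94, 70, 20]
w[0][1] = -41.39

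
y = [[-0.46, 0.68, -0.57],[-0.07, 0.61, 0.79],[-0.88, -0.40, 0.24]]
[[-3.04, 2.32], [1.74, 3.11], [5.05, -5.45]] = y @ [[-3.19, 3.56],[-3.05, 5.7],[4.27, -0.15]]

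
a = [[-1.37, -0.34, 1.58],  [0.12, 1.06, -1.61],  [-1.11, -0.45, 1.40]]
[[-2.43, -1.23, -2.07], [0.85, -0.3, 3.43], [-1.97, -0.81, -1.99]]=a@[[0.97, 0.26, -0.76], [-0.54, -1.71, 0.50], [-0.81, -0.92, -1.86]]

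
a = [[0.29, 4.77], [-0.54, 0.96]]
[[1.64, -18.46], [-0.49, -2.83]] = a@[[1.37, -1.47], [0.26, -3.78]]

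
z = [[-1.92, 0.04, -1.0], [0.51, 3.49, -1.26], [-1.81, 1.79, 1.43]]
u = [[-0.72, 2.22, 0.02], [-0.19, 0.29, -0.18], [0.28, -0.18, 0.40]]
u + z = [[-2.64,2.26,-0.98], [0.32,3.78,-1.44], [-1.53,1.61,1.83]]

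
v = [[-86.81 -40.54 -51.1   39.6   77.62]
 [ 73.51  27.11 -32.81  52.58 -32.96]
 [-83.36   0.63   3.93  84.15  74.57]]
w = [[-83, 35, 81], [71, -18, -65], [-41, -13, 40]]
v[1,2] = -32.81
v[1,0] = 73.51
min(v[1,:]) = -32.96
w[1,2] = -65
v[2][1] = 0.63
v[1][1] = 27.11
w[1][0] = 71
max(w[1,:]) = 71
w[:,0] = [-83, 71, -41]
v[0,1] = -40.54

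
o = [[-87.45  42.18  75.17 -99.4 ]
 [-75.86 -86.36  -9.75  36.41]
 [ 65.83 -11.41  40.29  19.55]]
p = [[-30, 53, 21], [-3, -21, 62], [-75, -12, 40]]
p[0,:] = [-30, 53, 21]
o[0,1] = 42.18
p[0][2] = 21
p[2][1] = -12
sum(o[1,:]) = -135.56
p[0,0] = -30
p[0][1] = 53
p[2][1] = -12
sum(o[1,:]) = -135.56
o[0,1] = 42.18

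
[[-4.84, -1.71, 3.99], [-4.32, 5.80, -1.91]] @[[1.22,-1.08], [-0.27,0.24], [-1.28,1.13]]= [[-10.55, 9.33], [-4.39, 3.90]]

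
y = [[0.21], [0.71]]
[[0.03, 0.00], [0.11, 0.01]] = y@ [[0.15, 0.02]]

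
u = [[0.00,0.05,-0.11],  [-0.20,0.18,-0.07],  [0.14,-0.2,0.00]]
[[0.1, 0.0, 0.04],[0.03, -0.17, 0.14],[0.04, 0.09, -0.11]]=u @ [[0.04, 1.03, -0.36], [-0.16, 0.26, 0.28], [-0.98, 0.1, -0.20]]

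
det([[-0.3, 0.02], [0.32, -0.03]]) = 0.003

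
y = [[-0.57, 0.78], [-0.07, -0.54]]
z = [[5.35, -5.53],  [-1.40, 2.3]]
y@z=[[-4.14, 4.95], [0.38, -0.85]]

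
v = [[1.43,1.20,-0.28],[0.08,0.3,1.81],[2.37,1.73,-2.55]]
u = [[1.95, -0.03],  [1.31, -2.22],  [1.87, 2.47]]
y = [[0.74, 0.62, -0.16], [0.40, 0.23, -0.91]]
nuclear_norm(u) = 6.30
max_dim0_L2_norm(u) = 3.32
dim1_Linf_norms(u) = [1.95, 2.22, 2.47]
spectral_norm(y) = 1.26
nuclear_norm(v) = 6.16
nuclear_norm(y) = 1.90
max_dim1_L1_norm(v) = 6.65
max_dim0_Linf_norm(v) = 2.55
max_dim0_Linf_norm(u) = 2.47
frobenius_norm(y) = 1.41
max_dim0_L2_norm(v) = 3.14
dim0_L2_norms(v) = [2.77, 2.13, 3.14]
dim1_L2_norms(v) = [1.89, 1.84, 3.89]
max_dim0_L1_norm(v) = 4.64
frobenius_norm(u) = 4.48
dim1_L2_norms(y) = [0.98, 1.02]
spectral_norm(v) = 4.32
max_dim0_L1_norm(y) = 1.14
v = u @ y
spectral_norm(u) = 3.46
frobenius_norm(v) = 4.70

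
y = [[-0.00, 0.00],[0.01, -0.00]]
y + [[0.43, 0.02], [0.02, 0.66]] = [[0.43, 0.02], [0.03, 0.66]]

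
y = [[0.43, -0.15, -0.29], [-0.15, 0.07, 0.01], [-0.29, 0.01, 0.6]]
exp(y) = [[1.62, -0.20, -0.50], [-0.20, 1.09, 0.05], [-0.50, 0.05, 1.90]]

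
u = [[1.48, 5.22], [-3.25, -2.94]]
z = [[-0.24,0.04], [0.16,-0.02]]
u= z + [[1.72, 5.18], [-3.41, -2.92]]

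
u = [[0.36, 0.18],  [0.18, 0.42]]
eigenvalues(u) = [0.21, 0.57]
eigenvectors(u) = [[-0.76,  -0.65], [0.65,  -0.76]]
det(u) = 0.12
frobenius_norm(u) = 0.61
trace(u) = 0.78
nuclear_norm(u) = 0.78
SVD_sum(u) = [[0.24, 0.28],[0.28, 0.33]] + [[0.12,-0.10],[-0.10,0.09]]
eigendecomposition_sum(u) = [[0.12, -0.1], [-0.1, 0.09]] + [[0.24, 0.28], [0.28, 0.33]]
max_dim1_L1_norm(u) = 0.6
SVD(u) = [[-0.65, -0.76], [-0.76, 0.65]] @ diag([0.5724828759089465, 0.2075171240910534]) @ [[-0.65, -0.76], [-0.76, 0.65]]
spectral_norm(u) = 0.57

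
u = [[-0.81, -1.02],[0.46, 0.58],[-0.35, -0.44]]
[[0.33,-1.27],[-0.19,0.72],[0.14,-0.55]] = u @ [[-1.01, 0.64], [0.48, 0.74]]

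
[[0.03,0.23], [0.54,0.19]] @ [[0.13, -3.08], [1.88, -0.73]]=[[0.44,-0.26], [0.43,-1.80]]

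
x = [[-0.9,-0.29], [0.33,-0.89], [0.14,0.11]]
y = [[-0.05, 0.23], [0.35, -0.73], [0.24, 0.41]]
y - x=[[0.85, 0.52],[0.02, 0.16],[0.1, 0.30]]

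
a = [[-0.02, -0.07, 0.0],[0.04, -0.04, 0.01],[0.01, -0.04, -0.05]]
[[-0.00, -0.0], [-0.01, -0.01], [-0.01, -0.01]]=a @ [[-0.11, -0.13], [0.08, 0.1], [0.15, 0.18]]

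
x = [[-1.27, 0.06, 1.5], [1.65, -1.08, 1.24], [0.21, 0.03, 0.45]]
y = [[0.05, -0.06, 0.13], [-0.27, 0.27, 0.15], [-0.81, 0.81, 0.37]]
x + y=[[-1.22, 0.00, 1.63], [1.38, -0.81, 1.39], [-0.6, 0.84, 0.82]]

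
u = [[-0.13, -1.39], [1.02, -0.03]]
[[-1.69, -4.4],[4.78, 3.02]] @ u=[[-4.27, 2.48], [2.46, -6.73]]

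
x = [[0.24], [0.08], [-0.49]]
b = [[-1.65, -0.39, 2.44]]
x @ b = [[-0.40, -0.09, 0.59],[-0.13, -0.03, 0.20],[0.81, 0.19, -1.2]]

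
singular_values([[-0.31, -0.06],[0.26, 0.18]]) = [0.44, 0.09]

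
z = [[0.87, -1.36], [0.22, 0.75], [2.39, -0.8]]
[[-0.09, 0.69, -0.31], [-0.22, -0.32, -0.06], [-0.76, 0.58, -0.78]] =z @ [[-0.38,0.09,-0.32], [-0.18,-0.45,0.02]]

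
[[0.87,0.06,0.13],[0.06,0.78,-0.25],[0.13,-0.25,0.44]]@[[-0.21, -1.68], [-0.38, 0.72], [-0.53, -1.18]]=[[-0.27, -1.57], [-0.18, 0.76], [-0.17, -0.92]]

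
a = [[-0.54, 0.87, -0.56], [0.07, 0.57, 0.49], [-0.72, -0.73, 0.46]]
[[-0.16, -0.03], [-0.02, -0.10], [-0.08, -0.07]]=a@[[0.18, 0.08], [-0.06, -0.07], [0.01, -0.14]]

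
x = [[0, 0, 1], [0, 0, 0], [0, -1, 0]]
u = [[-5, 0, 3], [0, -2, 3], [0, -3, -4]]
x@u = [[0, -3, -4], [0, 0, 0], [0, 2, -3]]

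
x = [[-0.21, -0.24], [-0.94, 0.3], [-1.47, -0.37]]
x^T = [[-0.21, -0.94, -1.47], [-0.24, 0.30, -0.37]]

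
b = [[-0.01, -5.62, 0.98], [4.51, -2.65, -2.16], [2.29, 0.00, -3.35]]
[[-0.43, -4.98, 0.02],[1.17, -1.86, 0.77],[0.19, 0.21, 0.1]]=b @ [[0.45, 0.12, 0.25],  [0.12, 0.89, 0.02],  [0.25, 0.02, 0.14]]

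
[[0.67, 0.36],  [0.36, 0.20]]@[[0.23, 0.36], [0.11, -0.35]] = [[0.19, 0.12], [0.10, 0.06]]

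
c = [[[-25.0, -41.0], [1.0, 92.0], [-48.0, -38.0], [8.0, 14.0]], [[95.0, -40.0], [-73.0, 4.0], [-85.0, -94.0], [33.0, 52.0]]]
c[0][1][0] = 1.0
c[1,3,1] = 52.0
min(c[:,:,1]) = -94.0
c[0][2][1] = -38.0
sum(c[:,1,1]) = 96.0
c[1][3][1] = 52.0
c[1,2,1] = -94.0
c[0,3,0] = 8.0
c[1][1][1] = 4.0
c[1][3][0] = 33.0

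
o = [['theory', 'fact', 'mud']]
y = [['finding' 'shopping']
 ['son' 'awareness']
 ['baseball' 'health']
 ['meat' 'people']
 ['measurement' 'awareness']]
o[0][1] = 'fact'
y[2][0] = 'baseball'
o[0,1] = 'fact'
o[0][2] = 'mud'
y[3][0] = 'meat'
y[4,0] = 'measurement'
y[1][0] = 'son'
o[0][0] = 'theory'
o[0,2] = 'mud'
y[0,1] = 'shopping'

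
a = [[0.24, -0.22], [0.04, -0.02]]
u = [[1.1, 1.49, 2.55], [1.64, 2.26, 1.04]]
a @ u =[[-0.10, -0.14, 0.38], [0.01, 0.01, 0.08]]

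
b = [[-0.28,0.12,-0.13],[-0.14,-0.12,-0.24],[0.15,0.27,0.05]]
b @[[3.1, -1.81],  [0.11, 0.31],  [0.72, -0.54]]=[[-0.95, 0.61], [-0.62, 0.35], [0.53, -0.21]]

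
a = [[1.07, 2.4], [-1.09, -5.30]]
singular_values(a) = [5.99, 0.51]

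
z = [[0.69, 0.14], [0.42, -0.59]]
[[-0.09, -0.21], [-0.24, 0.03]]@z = [[-0.15, 0.11],[-0.15, -0.05]]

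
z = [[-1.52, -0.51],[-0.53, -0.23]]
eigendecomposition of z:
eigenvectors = [[-0.94, 0.33], [-0.34, -0.94]]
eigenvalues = [-1.7, -0.05]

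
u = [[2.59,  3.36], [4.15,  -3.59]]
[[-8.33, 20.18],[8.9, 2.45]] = u @ [[0.0, 3.47], [-2.48, 3.33]]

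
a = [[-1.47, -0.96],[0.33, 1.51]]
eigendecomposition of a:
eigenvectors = [[-0.99, 0.32],[0.11, -0.95]]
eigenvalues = [-1.36, 1.4]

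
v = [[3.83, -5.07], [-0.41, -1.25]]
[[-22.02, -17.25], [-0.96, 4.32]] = v @ [[-3.30,-6.33],  [1.85,-1.38]]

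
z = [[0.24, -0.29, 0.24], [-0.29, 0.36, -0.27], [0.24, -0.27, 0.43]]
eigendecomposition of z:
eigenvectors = [[-0.50, 0.80, -0.32], [0.60, 0.59, 0.54], [-0.62, -0.07, 0.78]]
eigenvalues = [0.88, 0.0, 0.14]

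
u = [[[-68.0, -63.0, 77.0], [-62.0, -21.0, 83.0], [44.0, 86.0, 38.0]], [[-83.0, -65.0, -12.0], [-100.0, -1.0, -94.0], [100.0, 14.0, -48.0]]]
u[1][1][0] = -100.0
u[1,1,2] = -94.0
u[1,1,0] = -100.0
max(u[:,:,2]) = 83.0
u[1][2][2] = -48.0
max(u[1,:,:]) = 100.0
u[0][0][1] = -63.0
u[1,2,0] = 100.0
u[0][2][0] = 44.0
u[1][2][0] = 100.0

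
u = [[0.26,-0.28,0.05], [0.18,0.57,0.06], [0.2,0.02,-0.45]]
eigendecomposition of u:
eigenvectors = [[-0.08+0.00j, (-0.76+0j), (-0.76-0j)], [-0.04+0.00j, 0.41+0.48j, 0.41-0.48j], [1.00+0.00j, (-0.15+0.04j), -0.15-0.04j]]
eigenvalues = [(-0.47+0j), (0.42+0.18j), (0.42-0.18j)]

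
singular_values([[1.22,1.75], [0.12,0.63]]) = [2.21, 0.25]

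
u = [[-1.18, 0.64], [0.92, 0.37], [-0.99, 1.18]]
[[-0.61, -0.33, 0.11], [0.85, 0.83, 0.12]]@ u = [[0.31, -0.38],  [-0.36, 0.99]]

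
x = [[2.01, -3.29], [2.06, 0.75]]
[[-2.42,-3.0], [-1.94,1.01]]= x@[[-0.99, 0.13],[0.13, 0.99]]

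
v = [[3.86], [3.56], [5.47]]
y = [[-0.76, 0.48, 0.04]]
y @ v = [[-1.01]]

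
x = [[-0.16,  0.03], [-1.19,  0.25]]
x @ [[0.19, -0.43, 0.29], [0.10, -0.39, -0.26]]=[[-0.03, 0.06, -0.05], [-0.20, 0.41, -0.41]]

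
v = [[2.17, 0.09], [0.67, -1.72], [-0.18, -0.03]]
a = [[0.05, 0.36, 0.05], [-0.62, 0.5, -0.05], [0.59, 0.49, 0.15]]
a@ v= [[0.34, -0.62], [-1.0, -0.91], [1.58, -0.79]]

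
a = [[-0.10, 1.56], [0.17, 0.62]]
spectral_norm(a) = 1.68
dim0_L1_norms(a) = [0.27, 2.18]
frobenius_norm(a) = 1.69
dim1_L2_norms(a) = [1.56, 0.64]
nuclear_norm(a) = 1.87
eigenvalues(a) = [-0.37, 0.89]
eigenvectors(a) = [[-0.99, -0.84],[0.17, -0.54]]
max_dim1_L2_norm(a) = 1.56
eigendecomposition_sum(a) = [[-0.29, 0.46], [0.05, -0.08]] + [[0.19, 1.1], [0.12, 0.70]]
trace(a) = 0.52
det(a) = -0.33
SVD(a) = [[0.93, 0.37], [0.37, -0.93]] @ diag([1.6789642598499097, 0.19488205188432656]) @ [[-0.02,1.00], [-1.0,-0.02]]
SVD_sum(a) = [[-0.03, 1.56], [-0.01, 0.62]] + [[-0.07, -0.00],[0.18, 0.0]]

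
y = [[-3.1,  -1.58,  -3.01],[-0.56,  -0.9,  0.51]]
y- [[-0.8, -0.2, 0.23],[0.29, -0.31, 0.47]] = [[-2.3, -1.38, -3.24], [-0.85, -0.59, 0.04]]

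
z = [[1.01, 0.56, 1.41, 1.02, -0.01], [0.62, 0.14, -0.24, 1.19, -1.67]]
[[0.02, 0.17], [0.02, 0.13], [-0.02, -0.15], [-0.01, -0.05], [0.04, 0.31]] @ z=[[0.13, 0.04, -0.01, 0.22, -0.28], [0.10, 0.03, -0.00, 0.18, -0.22], [-0.11, -0.03, 0.01, -0.2, 0.25], [-0.04, -0.01, -0.0, -0.07, 0.08], [0.23, 0.07, -0.02, 0.41, -0.52]]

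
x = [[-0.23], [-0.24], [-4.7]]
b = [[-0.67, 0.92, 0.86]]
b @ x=[[-4.11]]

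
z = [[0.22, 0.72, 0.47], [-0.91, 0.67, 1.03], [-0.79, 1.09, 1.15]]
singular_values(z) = [2.4, 0.69, 0.08]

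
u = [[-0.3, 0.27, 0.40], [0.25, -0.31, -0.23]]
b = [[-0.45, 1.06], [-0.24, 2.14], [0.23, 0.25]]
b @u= [[0.40,  -0.45,  -0.42], [0.61,  -0.73,  -0.59], [-0.01,  -0.02,  0.03]]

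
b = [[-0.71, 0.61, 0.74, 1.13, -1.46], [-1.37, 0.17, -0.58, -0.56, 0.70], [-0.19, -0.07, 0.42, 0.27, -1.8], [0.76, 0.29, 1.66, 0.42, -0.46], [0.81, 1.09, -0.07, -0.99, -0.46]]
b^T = [[-0.71, -1.37, -0.19, 0.76, 0.81], [0.61, 0.17, -0.07, 0.29, 1.09], [0.74, -0.58, 0.42, 1.66, -0.07], [1.13, -0.56, 0.27, 0.42, -0.99], [-1.46, 0.7, -1.80, -0.46, -0.46]]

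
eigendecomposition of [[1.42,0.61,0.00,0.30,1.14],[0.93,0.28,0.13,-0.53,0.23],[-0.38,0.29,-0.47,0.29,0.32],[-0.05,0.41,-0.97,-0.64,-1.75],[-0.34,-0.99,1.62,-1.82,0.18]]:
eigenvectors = [[(-0.59+0j), (-0.59-0j), 0.20+0.00j, -0.16+0.00j, -0.30+0.00j], [(-0.39-0.01j), (-0.39+0.01j), -0.75+0.00j, -0.10+0.00j, (0.19+0j)], [0.04-0.05j, (0.04+0.05j), (-0.59+0j), -0.77+0.00j, (-0.33+0j)], [(0.05+0.42j), 0.05-0.42j, -0.13+0.00j, (-0.43+0j), (0.54+0j)], [0.04-0.56j, (0.04+0.56j), 0.19+0.00j, 0.43+0.00j, 0.69+0.00j]]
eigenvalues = [(1.72+0.89j), (1.72-0.89j), (-0.01+0j), (-0.53+0j), (-2.13+0j)]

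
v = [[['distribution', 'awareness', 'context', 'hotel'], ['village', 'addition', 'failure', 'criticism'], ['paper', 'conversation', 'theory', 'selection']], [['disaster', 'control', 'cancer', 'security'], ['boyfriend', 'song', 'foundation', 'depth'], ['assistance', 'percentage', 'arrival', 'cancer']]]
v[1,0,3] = 'security'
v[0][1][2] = 'failure'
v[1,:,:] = [['disaster', 'control', 'cancer', 'security'], ['boyfriend', 'song', 'foundation', 'depth'], ['assistance', 'percentage', 'arrival', 'cancer']]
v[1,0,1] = 'control'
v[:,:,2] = [['context', 'failure', 'theory'], ['cancer', 'foundation', 'arrival']]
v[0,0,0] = 'distribution'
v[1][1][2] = 'foundation'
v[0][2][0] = 'paper'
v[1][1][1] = 'song'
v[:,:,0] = [['distribution', 'village', 'paper'], ['disaster', 'boyfriend', 'assistance']]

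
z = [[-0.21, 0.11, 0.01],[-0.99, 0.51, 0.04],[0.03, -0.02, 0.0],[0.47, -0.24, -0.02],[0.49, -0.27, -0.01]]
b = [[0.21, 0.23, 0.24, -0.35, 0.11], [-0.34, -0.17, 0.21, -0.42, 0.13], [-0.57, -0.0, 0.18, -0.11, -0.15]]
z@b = [[-0.09, -0.07, -0.03, 0.03, -0.01], [-0.40, -0.31, -0.12, 0.13, -0.05], [0.01, 0.01, 0.00, -0.00, 0.0], [0.19, 0.15, 0.06, -0.06, 0.02], [0.2, 0.16, 0.06, -0.06, 0.02]]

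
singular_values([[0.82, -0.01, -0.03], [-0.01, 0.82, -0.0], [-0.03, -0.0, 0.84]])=[0.86, 0.82, 0.8]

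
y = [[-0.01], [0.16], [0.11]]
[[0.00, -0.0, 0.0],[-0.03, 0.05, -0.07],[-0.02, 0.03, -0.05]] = y @ [[-0.19, 0.31, -0.42]]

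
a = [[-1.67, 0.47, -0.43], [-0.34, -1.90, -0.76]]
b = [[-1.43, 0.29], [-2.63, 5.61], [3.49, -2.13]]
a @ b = [[-0.35, 3.07], [2.83, -9.14]]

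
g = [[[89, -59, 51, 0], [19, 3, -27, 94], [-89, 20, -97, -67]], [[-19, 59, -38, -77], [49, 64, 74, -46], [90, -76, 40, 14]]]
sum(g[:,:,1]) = 11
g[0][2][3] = -67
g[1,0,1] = 59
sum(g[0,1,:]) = 89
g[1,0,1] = 59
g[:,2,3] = [-67, 14]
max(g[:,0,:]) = 89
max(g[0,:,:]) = 94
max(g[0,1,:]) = 94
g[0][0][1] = -59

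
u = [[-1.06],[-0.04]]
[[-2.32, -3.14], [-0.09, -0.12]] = u @ [[2.19, 2.96]]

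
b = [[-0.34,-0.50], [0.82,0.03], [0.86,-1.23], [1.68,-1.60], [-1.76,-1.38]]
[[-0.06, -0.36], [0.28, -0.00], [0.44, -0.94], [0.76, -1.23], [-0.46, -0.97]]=b @ [[0.35, -0.03], [-0.11, 0.74]]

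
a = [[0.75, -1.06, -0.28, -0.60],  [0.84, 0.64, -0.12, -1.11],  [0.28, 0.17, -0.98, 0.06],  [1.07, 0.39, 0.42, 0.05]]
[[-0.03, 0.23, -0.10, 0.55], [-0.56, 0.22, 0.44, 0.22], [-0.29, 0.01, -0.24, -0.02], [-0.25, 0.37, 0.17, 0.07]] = a @ [[-0.22, 0.32, 0.0, 0.17], [-0.27, -0.02, 0.2, -0.27], [0.2, 0.08, 0.26, 0.01], [0.16, 0.02, -0.31, -0.23]]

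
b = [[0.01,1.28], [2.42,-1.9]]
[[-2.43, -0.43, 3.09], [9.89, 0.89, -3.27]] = b @ [[2.58, 0.1, 0.54], [-1.92, -0.34, 2.41]]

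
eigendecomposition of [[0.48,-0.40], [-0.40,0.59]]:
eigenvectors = [[-0.75, 0.66], [-0.66, -0.75]]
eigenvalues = [0.13, 0.94]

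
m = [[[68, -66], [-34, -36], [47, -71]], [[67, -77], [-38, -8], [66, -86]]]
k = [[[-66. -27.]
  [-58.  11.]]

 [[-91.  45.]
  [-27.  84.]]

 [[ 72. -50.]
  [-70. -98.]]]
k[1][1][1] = 84.0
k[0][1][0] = -58.0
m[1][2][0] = 66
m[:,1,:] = [[-34, -36], [-38, -8]]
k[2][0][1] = -50.0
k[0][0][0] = -66.0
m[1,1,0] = -38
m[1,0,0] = 67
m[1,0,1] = -77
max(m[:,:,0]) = 68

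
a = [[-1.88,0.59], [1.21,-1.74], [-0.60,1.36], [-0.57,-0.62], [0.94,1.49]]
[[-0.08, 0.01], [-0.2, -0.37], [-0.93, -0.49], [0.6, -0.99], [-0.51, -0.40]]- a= [[1.80,  -0.58], [-1.41,  1.37], [-0.33,  -1.85], [1.17,  -0.37], [-1.45,  -1.89]]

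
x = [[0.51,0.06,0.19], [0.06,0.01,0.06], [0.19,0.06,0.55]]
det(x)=-0.000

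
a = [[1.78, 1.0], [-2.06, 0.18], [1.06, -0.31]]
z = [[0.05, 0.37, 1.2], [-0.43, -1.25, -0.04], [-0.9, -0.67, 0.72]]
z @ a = [[0.60,-0.26], [1.77,-0.64], [0.54,-1.24]]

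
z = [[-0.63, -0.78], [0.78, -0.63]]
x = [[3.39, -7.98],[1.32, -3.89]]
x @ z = [[-8.36, 2.38], [-3.87, 1.42]]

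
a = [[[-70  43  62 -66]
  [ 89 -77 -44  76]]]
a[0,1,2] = -44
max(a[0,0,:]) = 62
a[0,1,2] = -44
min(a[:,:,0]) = -70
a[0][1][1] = -77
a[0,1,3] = 76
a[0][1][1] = -77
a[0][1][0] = 89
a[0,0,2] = 62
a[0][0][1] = 43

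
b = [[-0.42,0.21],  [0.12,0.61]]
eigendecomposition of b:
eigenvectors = [[-0.99, -0.2], [0.11, -0.98]]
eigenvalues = [-0.44, 0.63]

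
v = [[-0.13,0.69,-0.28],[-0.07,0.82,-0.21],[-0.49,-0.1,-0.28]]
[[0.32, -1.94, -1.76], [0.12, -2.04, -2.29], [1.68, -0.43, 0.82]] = v@[[-3.58, 0.07, -0.14], [-0.08, -1.94, -3.2], [0.31, 2.10, -1.55]]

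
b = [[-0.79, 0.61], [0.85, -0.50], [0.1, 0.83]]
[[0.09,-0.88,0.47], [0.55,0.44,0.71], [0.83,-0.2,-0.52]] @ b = [[-0.77, 0.88],  [0.01, 0.7],  [-0.88, 0.17]]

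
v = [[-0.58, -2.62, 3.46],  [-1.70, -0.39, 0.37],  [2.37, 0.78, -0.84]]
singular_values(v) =[4.8, 2.49, 0.0]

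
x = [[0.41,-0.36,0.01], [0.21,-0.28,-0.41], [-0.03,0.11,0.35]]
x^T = [[0.41, 0.21, -0.03], [-0.36, -0.28, 0.11], [0.01, -0.41, 0.35]]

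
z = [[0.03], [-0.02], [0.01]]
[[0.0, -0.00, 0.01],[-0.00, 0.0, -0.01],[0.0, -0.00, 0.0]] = z @ [[0.02, -0.15, 0.45]]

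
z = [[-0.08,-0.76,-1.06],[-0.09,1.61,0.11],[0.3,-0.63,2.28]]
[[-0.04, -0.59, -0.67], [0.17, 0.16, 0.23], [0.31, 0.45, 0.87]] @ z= [[-0.14,  -0.50,  -1.55], [0.04,  -0.02,  0.36], [0.2,  -0.06,  1.70]]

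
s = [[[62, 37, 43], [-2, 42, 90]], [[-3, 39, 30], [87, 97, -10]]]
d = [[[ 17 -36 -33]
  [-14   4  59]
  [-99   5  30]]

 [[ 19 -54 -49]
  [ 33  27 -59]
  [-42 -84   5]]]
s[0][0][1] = 37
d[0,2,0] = -99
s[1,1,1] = 97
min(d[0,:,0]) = -99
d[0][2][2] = 30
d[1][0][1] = -54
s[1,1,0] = 87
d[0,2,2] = 30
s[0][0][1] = 37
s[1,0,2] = 30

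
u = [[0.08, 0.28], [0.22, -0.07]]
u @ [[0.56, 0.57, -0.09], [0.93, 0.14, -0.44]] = [[0.31,0.08,-0.13], [0.06,0.12,0.01]]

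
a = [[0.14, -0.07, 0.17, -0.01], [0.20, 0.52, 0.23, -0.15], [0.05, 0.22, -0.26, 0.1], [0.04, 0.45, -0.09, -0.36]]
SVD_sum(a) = [[-0.0, -0.01, -0.00, 0.01], [0.13, 0.51, 0.04, -0.24], [0.03, 0.13, 0.01, -0.06], [0.12, 0.48, 0.04, -0.22]] + [[0.06, -0.04, 0.20, -0.02], [0.05, -0.03, 0.18, -0.02], [-0.08, 0.05, -0.26, 0.02], [-0.03, 0.02, -0.12, 0.01]] + [[0.01, 0.01, 0.0, 0.03], [0.05, 0.03, 0.0, 0.09], [0.07, 0.05, 0.00, 0.15], [-0.07, -0.05, -0.00, -0.14]] + [[0.07, -0.03, -0.03, -0.02], [-0.03, 0.01, 0.01, 0.01], [0.03, -0.01, -0.01, -0.01], [0.02, -0.01, -0.01, -0.01]]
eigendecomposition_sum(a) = [[(-0.01+0j),(-0.02+0j),(-0.01+0j),0.00-0.00j], [0.28+0.00j,(0.49-0j),(0.21+0j),-0.06+0.00j], [0.10+0.00j,(0.17-0j),(0.07+0j),-0.02+0.00j], [(0.13+0j),0.23-0.00j,(0.1+0j),(-0.03+0j)]] + [[(0.15+0j),-0.02-0.00j,0.05+0.00j,0.01+0.00j], [-0.07+0.00j,0.01+0.00j,-0.03+0.00j,(-0.01-0j)], [(-0.04+0j),0j,-0.01+0.00j,-0.00-0.00j], [-0.05+0.00j,0.01+0.00j,(-0.02+0j),-0.00-0.00j]] + [[-0.01j, -0.02+0.03j, (0.06-0.01j), -0.01-0.06j], [(-0-0j), (0.01+0.02j), (0.02-0.04j), -0.04-0.02j], [-0.01+0.02j, 0.02-0.08j, -0.16+0.05j, 0.06+0.14j], [-0.02-0.00j, (0.11+0.02j), (-0.09-0.19j), -0.16+0.10j]] + [[0.00+0.01j, -0.02-0.03j, (0.06+0.01j), (-0.01+0.06j)], [(-0+0j), 0.01-0.02j, (0.02+0.04j), (-0.04+0.02j)], [-0.01-0.02j, (0.02+0.08j), (-0.16-0.05j), (0.06-0.14j)], [-0.02+0.00j, (0.11-0.02j), -0.09+0.19j, (-0.16-0.1j)]]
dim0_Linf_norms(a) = [0.2, 0.52, 0.26, 0.36]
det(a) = 0.01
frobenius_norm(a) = 0.95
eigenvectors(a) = [[-0.04+0.00j, 0.84+0.00j, 0.07-0.22j, 0.07+0.22j], [0.86+0.00j, (-0.43+0j), -0.11-0.13j, (-0.11+0.13j)], [0.29+0.00j, -0.20+0.00j, -0.07+0.60j, (-0.07-0.6j)], [0.41+0.00j, -0.28+0.00j, (-0.75+0j), -0.75-0.00j]]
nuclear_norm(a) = 1.59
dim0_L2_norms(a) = [0.25, 0.73, 0.4, 0.4]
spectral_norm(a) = 0.81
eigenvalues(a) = [(0.52+0j), (0.14+0j), (-0.31+0.16j), (-0.31-0.16j)]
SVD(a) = [[0.02, 0.51, 0.12, -0.85],  [-0.71, 0.46, 0.42, 0.32],  [-0.18, -0.66, 0.66, -0.31],  [-0.68, -0.29, -0.62, -0.28]] @ diag([0.8110746088804575, 0.4175593739129854, 0.2599700010557079, 0.09908454288083234]) @ [[-0.22,-0.88,-0.07,0.41], [0.28,-0.18,0.94,-0.08], [0.42,0.3,0.01,0.86], [-0.84,0.32,0.34,0.29]]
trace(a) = 0.04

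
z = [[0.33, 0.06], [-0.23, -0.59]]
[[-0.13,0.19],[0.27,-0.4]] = z @ [[-0.34,0.48],[-0.33,0.49]]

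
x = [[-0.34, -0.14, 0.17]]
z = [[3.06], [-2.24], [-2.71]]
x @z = [[-1.19]]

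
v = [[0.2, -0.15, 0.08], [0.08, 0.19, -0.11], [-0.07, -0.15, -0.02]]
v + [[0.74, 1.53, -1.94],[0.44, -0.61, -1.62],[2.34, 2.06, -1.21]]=[[0.94, 1.38, -1.86], [0.52, -0.42, -1.73], [2.27, 1.91, -1.23]]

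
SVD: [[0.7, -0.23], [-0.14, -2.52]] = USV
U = [[0.08, 1.00], [1.00, -0.08]]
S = [2.53, 0.71]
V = [[-0.03, -1.0], [1.0, -0.03]]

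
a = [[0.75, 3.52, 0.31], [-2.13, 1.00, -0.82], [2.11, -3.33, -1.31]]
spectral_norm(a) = 5.27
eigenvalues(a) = [(1.29+2.54j), (1.29-2.54j), (-2.14+0j)]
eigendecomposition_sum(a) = [[0.37+1.42j, 1.53-0.43j, -0.07+0.37j], [-1.06+0.54j, (0.6+1.14j), (-0.31+0.01j)], [(1.08-0.59j), -0.66-1.16j, 0.32-0.02j]] + [[(0.37-1.42j), (1.53+0.43j), (-0.07-0.37j)],[-1.06-0.54j, 0.60-1.14j, -0.31-0.01j],[(1.08+0.59j), -0.66+1.16j, (0.32+0.02j)]] + [[0.01-0.00j,  (0.47-0j),  (0.45-0j)], [-0.01+0.00j,  (-0.21+0j),  (-0.2+0j)], [(-0.05+0j),  -2.00+0.00j,  (-1.95+0j)]]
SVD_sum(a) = [[-1.03,  2.82,  0.55], [-0.51,  1.38,  0.27], [1.36,  -3.72,  -0.72]] + [[1.74, 0.58, 0.28], [-1.69, -0.57, -0.27], [0.69, 0.23, 0.11]] + [[0.04, 0.12, -0.52], [0.07, 0.18, -0.82], [0.06, 0.16, -0.7]]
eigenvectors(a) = [[-0.65+0.00j,  (-0.65-0j),  -0.23+0.00j], [(-0.11-0.52j),  -0.11+0.52j,  0.10+0.00j], [0.13+0.53j,  0.13-0.53j,  0.97+0.00j]]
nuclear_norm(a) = 9.19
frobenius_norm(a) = 6.04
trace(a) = 0.44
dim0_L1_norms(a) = [4.99, 7.85, 2.44]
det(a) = -17.40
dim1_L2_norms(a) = [3.61, 2.49, 4.15]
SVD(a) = [[0.58, -0.69, 0.44], [0.28, 0.67, 0.68], [-0.76, -0.27, 0.58]] @ diag([5.269433103843885, 2.6913842657779488, 1.2267540495295264]) @ [[-0.34,0.92,0.18],[-0.94,-0.31,-0.15],[0.08,0.22,-0.97]]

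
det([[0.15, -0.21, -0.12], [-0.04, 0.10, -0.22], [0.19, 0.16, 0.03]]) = 0.017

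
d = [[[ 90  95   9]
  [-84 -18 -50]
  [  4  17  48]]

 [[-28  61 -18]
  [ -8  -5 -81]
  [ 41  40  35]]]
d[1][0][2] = -18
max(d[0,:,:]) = 95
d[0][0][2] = 9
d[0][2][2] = 48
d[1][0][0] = -28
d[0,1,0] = -84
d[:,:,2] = [[9, -50, 48], [-18, -81, 35]]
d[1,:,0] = [-28, -8, 41]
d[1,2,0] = 41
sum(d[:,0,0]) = 62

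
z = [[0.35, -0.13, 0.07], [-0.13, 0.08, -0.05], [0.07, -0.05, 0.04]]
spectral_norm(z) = 0.42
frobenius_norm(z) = 0.42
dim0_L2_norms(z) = [0.38, 0.16, 0.09]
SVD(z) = [[-0.90, -0.42, 0.10], [0.38, -0.65, 0.66], [-0.22, 0.64, 0.74]] @ diag([0.42082716621335114, 0.044530242824370514, 0.004642590962278228]) @ [[-0.9, 0.38, -0.22], [-0.42, -0.65, 0.64], [0.10, 0.66, 0.74]]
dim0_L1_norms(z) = [0.55, 0.26, 0.16]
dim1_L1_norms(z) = [0.55, 0.26, 0.16]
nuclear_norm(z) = 0.47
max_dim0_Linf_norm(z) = 0.35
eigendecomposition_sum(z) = [[0.34, -0.14, 0.08], [-0.14, 0.06, -0.03], [0.08, -0.03, 0.02]] + [[0.01,0.01,-0.01], [0.01,0.02,-0.02], [-0.01,-0.02,0.02]] + [[0.00, 0.00, 0.0], [0.0, 0.0, 0.00], [0.00, 0.00, 0.0]]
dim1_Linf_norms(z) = [0.35, 0.13, 0.07]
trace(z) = 0.47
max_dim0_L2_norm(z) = 0.38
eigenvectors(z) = [[0.90, -0.42, 0.1], [-0.38, -0.65, 0.66], [0.22, 0.64, 0.74]]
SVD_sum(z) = [[0.34, -0.14, 0.08], [-0.14, 0.06, -0.03], [0.08, -0.03, 0.02]] + [[0.01, 0.01, -0.01], [0.01, 0.02, -0.02], [-0.01, -0.02, 0.02]] + [[0.00, 0.0, 0.0], [0.00, 0.00, 0.00], [0.00, 0.0, 0.00]]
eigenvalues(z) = [0.42, 0.04, 0.0]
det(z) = 0.00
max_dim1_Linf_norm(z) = 0.35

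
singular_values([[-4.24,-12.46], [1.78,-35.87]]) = [37.97, 4.59]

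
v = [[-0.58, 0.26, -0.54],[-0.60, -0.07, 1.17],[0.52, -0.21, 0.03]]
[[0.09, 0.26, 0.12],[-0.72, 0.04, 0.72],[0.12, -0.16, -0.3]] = v @ [[0.34, -0.41, -0.39], [0.23, -0.29, 0.54], [-0.43, -0.19, 0.45]]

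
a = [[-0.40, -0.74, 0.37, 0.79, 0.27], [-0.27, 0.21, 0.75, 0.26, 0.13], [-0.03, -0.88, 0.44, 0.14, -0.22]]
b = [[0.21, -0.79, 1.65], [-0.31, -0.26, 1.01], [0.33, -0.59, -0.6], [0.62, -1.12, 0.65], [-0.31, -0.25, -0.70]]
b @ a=[[0.08, -1.77, 0.21, 0.19, -0.41], [0.16, -0.71, 0.13, -0.17, -0.34], [0.05, 0.16, -0.58, 0.02, 0.14], [0.03, -1.27, -0.32, 0.29, -0.12], [0.21, 0.79, -0.61, -0.41, 0.04]]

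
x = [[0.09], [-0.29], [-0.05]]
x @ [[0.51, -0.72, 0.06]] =[[0.05, -0.06, 0.01],[-0.15, 0.21, -0.02],[-0.03, 0.04, -0.00]]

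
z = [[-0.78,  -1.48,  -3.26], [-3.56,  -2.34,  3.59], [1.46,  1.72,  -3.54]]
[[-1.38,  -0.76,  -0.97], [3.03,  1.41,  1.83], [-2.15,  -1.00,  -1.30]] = z @ [[-0.44,-0.22,-0.28],  [0.11,0.10,0.12],  [0.48,0.24,0.31]]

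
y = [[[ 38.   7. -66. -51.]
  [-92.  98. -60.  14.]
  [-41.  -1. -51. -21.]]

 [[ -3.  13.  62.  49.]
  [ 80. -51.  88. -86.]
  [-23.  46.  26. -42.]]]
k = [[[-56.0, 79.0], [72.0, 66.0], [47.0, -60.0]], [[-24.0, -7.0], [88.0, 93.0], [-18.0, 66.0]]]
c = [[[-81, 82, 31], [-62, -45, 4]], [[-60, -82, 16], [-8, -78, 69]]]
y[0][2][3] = -21.0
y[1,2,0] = -23.0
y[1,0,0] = -3.0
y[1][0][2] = 62.0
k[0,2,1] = -60.0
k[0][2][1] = -60.0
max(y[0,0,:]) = 38.0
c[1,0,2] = 16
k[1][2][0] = -18.0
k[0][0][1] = 79.0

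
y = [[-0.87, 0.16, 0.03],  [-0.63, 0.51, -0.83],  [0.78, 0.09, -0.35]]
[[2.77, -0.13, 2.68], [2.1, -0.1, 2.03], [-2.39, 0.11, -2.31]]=y @ [[-3.04, 0.14, -2.94], [0.75, -0.03, 0.72], [0.24, -0.01, 0.23]]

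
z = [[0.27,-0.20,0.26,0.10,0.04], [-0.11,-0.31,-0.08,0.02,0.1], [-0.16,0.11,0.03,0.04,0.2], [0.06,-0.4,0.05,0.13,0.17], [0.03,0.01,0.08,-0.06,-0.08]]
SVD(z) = [[-0.54, 0.66, -0.32, 0.09, -0.41], [-0.41, -0.56, 0.31, 0.39, -0.52], [0.11, -0.38, -0.89, 0.24, -0.01], [-0.73, -0.22, -0.06, -0.21, 0.61], [0.03, 0.24, 0.13, 0.86, 0.44]] @ diag([0.6211620900083973, 0.40837372745225714, 0.2557464974864143, 0.09260223180887368, 0.002666899060008956]) @ [[-0.26, 0.87, -0.22, -0.25, -0.27], [0.72, 0.22, 0.52, -0.01, -0.4], [0.09, -0.41, -0.49, -0.30, -0.70], [-0.48, -0.19, 0.62, -0.57, -0.15], [-0.42, -0.02, 0.22, 0.73, -0.50]]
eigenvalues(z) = [(0.22+0.13j), (0.22-0.13j), (-0.26+0j), (-0.15+0j), (0.01+0j)]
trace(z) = 0.04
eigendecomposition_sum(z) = [[0.13+0.01j,(-0.07+0.02j),0.13-0.17j,0.07-0.06j,0.05-0.16j], [-0.02-0.00j,(0.01-0j),-0.02+0.02j,-0.01+0.01j,-0.01+0.02j], [(-0.07+0.06j),(0.02-0.05j),0.02+0.15j,-0.00+0.06j,(0.06+0.1j)], [(0.08-0.01j),-0.04+0.02j,0.05-0.12j,(0.03-0.04j),0.01-0.10j], [(-0.01+0.02j),0.00-0.01j,(0.02+0.04j),0.01+0.02j,(0.03+0.02j)]] + [[0.13-0.01j,(-0.07-0.02j),(0.13+0.17j),0.07+0.06j,0.05+0.16j],[-0.02+0.00j,(0.01+0j),-0.02-0.02j,-0.01-0.01j,(-0.01-0.02j)],[-0.07-0.06j,(0.02+0.05j),0.02-0.15j,-0.00-0.06j,(0.06-0.1j)],[(0.08+0.01j),(-0.04-0.02j),(0.05+0.12j),0.03+0.04j,(0.01+0.1j)],[(-0.01-0.02j),0.00+0.01j,0.02-0.04j,(0.01-0.02j),(0.03-0.02j)]] + [[-0.06-0.00j, -0.19-0.00j, (-0.04-0j), 0.05+0.00j, 0.11+0.00j], [-0.14-0.00j, (-0.43-0j), (-0.08-0j), 0.11+0.00j, (0.26+0j)], [(0.07+0j), 0.22+0.00j, 0.04+0.00j, -0.05-0.00j, -0.13-0.00j], [-0.12-0.00j, (-0.37-0j), (-0.07-0j), 0.09+0.00j, 0.22+0.00j], [(-0.05-0j), -0.16-0.00j, -0.03-0.00j, 0.04+0.00j, 0.10+0.00j]] + [[0.07+0.00j, 0.12+0.00j, (0.05+0j), (-0.08-0j), (-0.17-0j)], [(0.06+0j), (0.1+0j), (0.04+0j), (-0.07-0j), -0.14-0.00j], [-0.10-0.00j, (-0.16-0j), (-0.06-0j), (0.1+0j), 0.22+0.00j], [0.03+0.00j, (0.05+0j), (0.02+0j), (-0.03-0j), -0.07-0.00j], [0.10+0.00j, 0.17+0.00j, (0.06+0j), (-0.11-0j), (-0.23-0j)]] + [[0j,0.00+0.00j,0j,-0.00-0.00j,(-0-0j)], [0j,0j,0j,-0.00-0.00j,-0.00-0.00j], [-0.00-0.00j,(-0-0j),-0.00-0.00j,0.00+0.00j,0.00+0.00j], [-0.00-0.00j,(-0.01-0j),(-0-0j),0.01+0.00j,0.00+0.00j], [0.00+0.00j,0.00+0.00j,0.00+0.00j,-0.00-0.00j,(-0-0j)]]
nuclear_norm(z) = 1.38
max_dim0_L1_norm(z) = 1.03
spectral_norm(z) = 0.62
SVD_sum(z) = [[0.09, -0.29, 0.08, 0.08, 0.09], [0.07, -0.22, 0.06, 0.06, 0.07], [-0.02, 0.06, -0.01, -0.02, -0.02], [0.12, -0.39, 0.1, 0.11, 0.12], [-0.01, 0.02, -0.00, -0.00, -0.01]] + [[0.19, 0.06, 0.14, -0.00, -0.11], [-0.17, -0.05, -0.12, 0.0, 0.09], [-0.11, -0.03, -0.08, 0.00, 0.06], [-0.06, -0.02, -0.05, 0.0, 0.04], [0.07, 0.02, 0.05, -0.00, -0.04]] + [[-0.01, 0.03, 0.04, 0.02, 0.06],[0.01, -0.03, -0.04, -0.02, -0.06],[-0.02, 0.09, 0.11, 0.07, 0.16],[-0.00, 0.01, 0.01, 0.00, 0.01],[0.00, -0.01, -0.02, -0.01, -0.02]] + [[-0.0, -0.00, 0.01, -0.0, -0.0], [-0.02, -0.01, 0.02, -0.02, -0.01], [-0.01, -0.0, 0.01, -0.01, -0.00], [0.01, 0.0, -0.01, 0.01, 0.00], [-0.04, -0.02, 0.05, -0.05, -0.01]] + [[0.0, 0.0, -0.0, -0.0, 0.00], [0.0, 0.0, -0.00, -0.0, 0.0], [0.00, 0.00, -0.00, -0.0, 0.00], [-0.0, -0.00, 0.0, 0.0, -0.0], [-0.0, -0.00, 0.00, 0.00, -0.00]]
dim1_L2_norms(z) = [0.44, 0.35, 0.28, 0.46, 0.13]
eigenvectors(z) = [[(-0.71+0j), (-0.71-0j), -0.29+0.00j, -0.42+0.00j, (0.41+0j)], [0.09+0.01j, (0.09-0.01j), -0.65+0.00j, (-0.37+0j), (0.01+0j)], [(0.36-0.37j), (0.36+0.37j), (0.34+0j), 0.55+0.00j, -0.19+0.00j], [(-0.43+0.1j), -0.43-0.10j, -0.56+0.00j, (-0.17+0j), -0.75+0.00j], [0.05-0.14j, 0.05+0.14j, -0.25+0.00j, (-0.59+0j), (0.49+0j)]]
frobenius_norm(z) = 0.79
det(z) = 0.00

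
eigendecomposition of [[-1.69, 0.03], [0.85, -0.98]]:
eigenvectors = [[-0.66, -0.04], [0.75, -1.00]]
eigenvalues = [-1.72, -0.95]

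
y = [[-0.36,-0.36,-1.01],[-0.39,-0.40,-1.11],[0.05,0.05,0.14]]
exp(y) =[[0.73, -0.27, -0.75], [-0.29, 0.7, -0.83], [0.04, 0.04, 1.10]]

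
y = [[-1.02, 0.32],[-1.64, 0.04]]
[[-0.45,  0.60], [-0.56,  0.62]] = y @ [[0.33, -0.36], [-0.36, 0.74]]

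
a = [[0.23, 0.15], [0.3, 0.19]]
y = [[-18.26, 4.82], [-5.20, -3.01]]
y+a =[[-18.03, 4.97], [-4.9, -2.82]]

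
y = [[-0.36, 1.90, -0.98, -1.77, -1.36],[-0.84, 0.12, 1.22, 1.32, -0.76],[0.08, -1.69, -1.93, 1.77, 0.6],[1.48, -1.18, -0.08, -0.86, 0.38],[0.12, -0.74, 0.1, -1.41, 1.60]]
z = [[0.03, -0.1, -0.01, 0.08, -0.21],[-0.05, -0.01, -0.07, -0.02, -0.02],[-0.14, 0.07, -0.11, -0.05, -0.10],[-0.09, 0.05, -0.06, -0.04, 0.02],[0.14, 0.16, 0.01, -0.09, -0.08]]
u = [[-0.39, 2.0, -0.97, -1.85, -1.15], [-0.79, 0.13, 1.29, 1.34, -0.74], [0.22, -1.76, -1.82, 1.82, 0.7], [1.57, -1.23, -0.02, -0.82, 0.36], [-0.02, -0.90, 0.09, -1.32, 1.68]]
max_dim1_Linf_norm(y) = 1.93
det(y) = 16.54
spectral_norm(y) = 3.95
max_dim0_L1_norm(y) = 7.13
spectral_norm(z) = 0.26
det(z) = 0.00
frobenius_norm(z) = 0.44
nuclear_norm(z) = 0.80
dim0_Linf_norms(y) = [1.48, 1.9, 1.93, 1.77, 1.6]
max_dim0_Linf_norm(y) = 1.93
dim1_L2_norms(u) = [3.14, 2.16, 3.2, 2.19, 2.32]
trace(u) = -1.22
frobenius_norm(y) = 5.82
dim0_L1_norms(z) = [0.45, 0.39, 0.26, 0.28, 0.43]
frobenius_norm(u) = 5.91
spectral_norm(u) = 4.09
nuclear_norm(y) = 11.34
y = u + z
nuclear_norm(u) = 11.46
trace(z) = -0.21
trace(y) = -1.43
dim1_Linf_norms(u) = [2.0, 1.34, 1.82, 1.57, 1.68]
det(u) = 14.70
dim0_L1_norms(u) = [2.99, 6.02, 4.19, 7.15, 4.63]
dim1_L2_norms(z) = [0.25, 0.09, 0.22, 0.13, 0.24]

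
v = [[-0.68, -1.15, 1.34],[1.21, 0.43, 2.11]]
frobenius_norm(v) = 3.11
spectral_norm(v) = 2.61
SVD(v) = [[0.42, 0.91], [0.91, -0.42]] @ diag([2.6091599961173864, 1.6952534072110637]) @ [[0.31, -0.04, 0.95], [-0.67, -0.72, 0.19]]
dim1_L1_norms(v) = [3.17, 3.75]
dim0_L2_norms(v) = [1.39, 1.23, 2.5]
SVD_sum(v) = [[0.34, -0.04, 1.05], [0.73, -0.09, 2.25]] + [[-1.02, -1.11, 0.29], [0.48, 0.52, -0.14]]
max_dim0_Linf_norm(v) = 2.11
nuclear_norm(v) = 4.30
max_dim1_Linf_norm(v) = 2.11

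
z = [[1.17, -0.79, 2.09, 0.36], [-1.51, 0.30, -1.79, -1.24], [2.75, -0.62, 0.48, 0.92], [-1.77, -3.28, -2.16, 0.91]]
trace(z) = 2.86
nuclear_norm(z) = 11.01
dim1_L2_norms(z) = [2.55, 2.67, 3.0, 4.4]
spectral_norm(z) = 5.08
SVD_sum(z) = [[1.32, 0.63, 1.25, 0.15], [-1.50, -0.71, -1.42, -0.17], [1.41, 0.67, 1.34, 0.16], [-2.46, -1.17, -2.34, -0.28]] + [[0.38,-1.04,0.04,0.59], [-0.41,1.12,-0.05,-0.63], [0.55,-1.49,0.06,0.84], [0.77,-2.09,0.09,1.18]] + [[-0.63,-0.22,0.77,-0.03],[0.28,0.1,-0.34,0.01],[0.75,0.26,-0.93,0.04],[-0.08,-0.03,0.09,-0.0]] + [[0.10, -0.16, 0.02, -0.35], [0.12, -0.21, 0.03, -0.45], [0.03, -0.06, 0.01, -0.12], [-0.01, 0.01, -0.00, 0.02]]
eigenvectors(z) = [[(-0.08+0.33j), -0.08-0.33j, (0.61+0j), (-0.45+0j)], [(0.48-0.01j), (0.48+0.01j), (-0.49+0j), 0.13+0.00j], [0.08-0.44j, (0.08+0.44j), 0.56+0.00j, -0.32+0.00j], [0.68+0.00j, 0.68-0.00j, (-0.26+0j), 0.82+0.00j]]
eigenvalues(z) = [(-1.48+0.58j), (-1.48-0.58j), (3.58+0j), (2.23+0j)]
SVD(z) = [[-0.38, -0.35, -0.61, 0.6], [0.43, 0.37, 0.27, 0.77], [-0.41, -0.50, 0.74, 0.21], [0.71, -0.70, -0.07, -0.03]] @ diag([5.077358739670068, 3.6099518581255783, 1.6628050787185094, 0.6595112439523643]) @ [[-0.68,-0.32,-0.65,-0.08],[-0.31,0.83,-0.03,-0.47],[0.62,0.21,-0.76,0.03],[0.24,-0.40,0.05,-0.88]]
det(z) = 20.10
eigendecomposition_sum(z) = [[-0.39-0.17j, (-0.08-0.38j), (0.32-0.2j), -0.08-0.11j], [-0.10+0.60j, (-0.5+0.25j), (-0.39-0.37j), -0.13+0.15j], [(0.53+0.19j), 0.14+0.50j, -0.40+0.29j, (0.11+0.14j)], [(-0.15+0.84j), (-0.71+0.34j), (-0.54-0.52j), -0.19+0.20j]] + [[(-0.39+0.17j), (-0.08+0.38j), (0.32+0.2j), -0.08+0.11j], [(-0.1-0.6j), (-0.5-0.25j), (-0.39+0.37j), -0.13-0.15j], [0.53-0.19j, 0.14-0.50j, (-0.4-0.29j), (0.11-0.14j)], [-0.15-0.84j, -0.71-0.34j, -0.54+0.52j, (-0.19-0.2j)]] + [[(1.47+0j), (-2.16+0j), 1.13-0.00j, 1.59+0.00j], [(-1.18-0j), (1.73-0j), -0.91+0.00j, (-1.28-0j)], [(1.36+0j), -1.99+0.00j, (1.04-0j), 1.47+0.00j], [(-0.62-0j), (0.91-0j), -0.48+0.00j, -0.67-0.00j]] + [[0.47-0.00j, (1.53+0j), (0.33+0j), -1.07+0.00j],[(-0.13+0j), (-0.43-0j), (-0.09-0j), (0.3-0j)],[(0.34-0j), (1.09+0j), 0.23+0.00j, -0.77+0.00j],[(-0.86+0j), -2.77-0.00j, -0.60-0.00j, (1.95-0j)]]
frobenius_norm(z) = 6.48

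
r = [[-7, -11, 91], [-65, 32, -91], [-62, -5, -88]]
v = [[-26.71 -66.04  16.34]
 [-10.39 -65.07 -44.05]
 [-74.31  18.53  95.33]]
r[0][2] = 91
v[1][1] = -65.07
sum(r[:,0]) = -134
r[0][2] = 91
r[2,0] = -62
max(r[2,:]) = -5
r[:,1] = [-11, 32, -5]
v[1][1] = -65.07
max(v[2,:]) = 95.33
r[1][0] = -65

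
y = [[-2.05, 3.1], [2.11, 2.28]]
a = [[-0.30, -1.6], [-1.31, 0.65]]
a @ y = [[-2.76,-4.58], [4.06,-2.58]]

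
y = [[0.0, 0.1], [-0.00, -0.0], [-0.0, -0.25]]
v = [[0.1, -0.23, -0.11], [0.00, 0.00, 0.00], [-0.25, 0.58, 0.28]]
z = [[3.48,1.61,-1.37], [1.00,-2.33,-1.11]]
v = y @ z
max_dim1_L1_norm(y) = 0.25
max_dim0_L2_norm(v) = 0.62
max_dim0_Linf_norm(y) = 0.25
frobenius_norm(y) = 0.27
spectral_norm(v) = 0.74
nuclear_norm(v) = 0.74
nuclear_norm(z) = 6.83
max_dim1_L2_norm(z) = 4.07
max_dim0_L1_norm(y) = 0.35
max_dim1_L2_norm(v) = 0.69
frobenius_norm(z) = 4.92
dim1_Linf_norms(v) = [0.23, 0.0, 0.58]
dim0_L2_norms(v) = [0.27, 0.62, 0.3]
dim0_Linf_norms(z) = [3.48, 2.33, 1.37]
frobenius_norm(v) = 0.74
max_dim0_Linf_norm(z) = 3.48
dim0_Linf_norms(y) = [0.0, 0.25]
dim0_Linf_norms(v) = [0.25, 0.58, 0.28]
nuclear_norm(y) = 0.27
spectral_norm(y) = 0.27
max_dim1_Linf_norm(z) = 3.48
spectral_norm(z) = 4.09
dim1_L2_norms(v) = [0.27, 0.0, 0.69]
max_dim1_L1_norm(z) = 6.46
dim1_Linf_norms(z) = [3.48, 2.33]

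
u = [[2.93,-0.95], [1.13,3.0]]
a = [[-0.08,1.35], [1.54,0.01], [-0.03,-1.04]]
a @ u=[[1.29, 4.13],[4.52, -1.43],[-1.26, -3.09]]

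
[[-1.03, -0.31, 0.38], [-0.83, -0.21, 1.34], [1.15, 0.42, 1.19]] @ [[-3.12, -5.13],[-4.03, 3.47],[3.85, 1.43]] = [[5.93, 4.75], [8.59, 5.45], [-0.70, -2.74]]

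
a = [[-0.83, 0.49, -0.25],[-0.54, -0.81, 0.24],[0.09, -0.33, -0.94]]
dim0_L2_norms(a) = [0.99, 1.0, 1.0]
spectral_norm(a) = 1.01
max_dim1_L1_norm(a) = 1.59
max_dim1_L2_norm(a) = 1.0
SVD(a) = [[-0.32,0.47,-0.82], [0.83,-0.28,-0.48], [-0.45,-0.84,-0.3]] @ diag([1.0061569016609155, 0.9995573956915448, 0.9929417414725015]) @ [[-0.23, -0.68, 0.7], [-0.32, 0.73, 0.61], [0.92, 0.08, 0.38]]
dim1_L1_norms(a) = [1.57, 1.59, 1.36]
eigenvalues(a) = [(-0.79+0.61j), (-0.79-0.61j), (-1+0j)]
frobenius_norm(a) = 1.73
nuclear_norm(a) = 3.00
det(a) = -1.00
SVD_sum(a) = [[0.07, 0.22, -0.22], [-0.19, -0.57, 0.59], [0.1, 0.31, -0.32]] + [[-0.15, 0.34, 0.28], [0.09, -0.20, -0.17], [0.27, -0.61, -0.51]] + [[-0.75, -0.07, -0.31], [-0.44, -0.04, -0.18], [-0.28, -0.03, -0.11]]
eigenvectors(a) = [[(-0.1-0.62j), -0.10+0.62j, (0.47+0j)], [(0.68+0j), (0.68-0j), 0.27+0.00j], [-0.17+0.34j, (-0.17-0.34j), (0.84+0j)]]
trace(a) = -2.58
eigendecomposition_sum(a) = [[-0.31+0.24j, 0.31+0.29j, (0.07-0.23j)], [(-0.21-0.37j), -0.37+0.28j, (0.23+0.12j)], [(0.24-0.01j), -0.05-0.25j, -0.12+0.09j]] + [[-0.31-0.24j, (0.31-0.29j), 0.07+0.23j],[(-0.21+0.37j), (-0.37-0.28j), (0.23-0.12j)],[0.24+0.01j, -0.05+0.25j, (-0.12-0.09j)]] + [[-0.21-0.00j, -0.13+0.00j, -0.39+0.00j], [-0.12-0.00j, (-0.08+0j), -0.23+0.00j], [(-0.39-0j), -0.24+0.00j, (-0.71+0j)]]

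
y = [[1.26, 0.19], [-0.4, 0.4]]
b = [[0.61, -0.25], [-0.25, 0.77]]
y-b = [[0.65,  0.44], [-0.15,  -0.37]]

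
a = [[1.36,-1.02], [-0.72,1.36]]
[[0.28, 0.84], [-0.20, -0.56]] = a@[[0.15, 0.51], [-0.07, -0.14]]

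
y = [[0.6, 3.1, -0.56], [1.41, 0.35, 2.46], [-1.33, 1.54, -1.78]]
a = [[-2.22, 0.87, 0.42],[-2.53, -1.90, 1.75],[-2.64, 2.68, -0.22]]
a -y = [[-2.82, -2.23, 0.98], [-3.94, -2.25, -0.71], [-1.31, 1.14, 1.56]]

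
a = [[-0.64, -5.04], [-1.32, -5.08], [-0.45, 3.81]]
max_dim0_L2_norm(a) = 8.11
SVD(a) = [[0.62, -0.00],[0.64, 0.58],[-0.46, 0.81]] @ diag([8.171423924478876, 1.1429921462784594]) @ [[-0.13, -0.99], [-0.99, 0.13]]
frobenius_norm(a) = 8.25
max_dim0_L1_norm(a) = 13.93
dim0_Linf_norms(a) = [1.32, 5.08]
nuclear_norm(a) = 9.31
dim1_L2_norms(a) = [5.08, 5.25, 3.84]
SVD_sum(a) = [[-0.64,-5.04],[-0.66,-5.16],[0.47,3.69]] + [[0.0,-0.00], [-0.66,0.08], [-0.92,0.12]]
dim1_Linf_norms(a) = [5.04, 5.08, 3.81]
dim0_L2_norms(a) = [1.53, 8.11]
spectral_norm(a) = 8.17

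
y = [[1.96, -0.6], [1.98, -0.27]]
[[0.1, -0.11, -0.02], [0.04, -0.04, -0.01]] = y@[[-0.00, 0.01, 0.00], [-0.16, 0.21, 0.03]]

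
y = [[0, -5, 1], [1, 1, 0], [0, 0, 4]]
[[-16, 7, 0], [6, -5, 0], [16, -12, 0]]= y@[[2, -3, 0], [4, -2, 0], [4, -3, 0]]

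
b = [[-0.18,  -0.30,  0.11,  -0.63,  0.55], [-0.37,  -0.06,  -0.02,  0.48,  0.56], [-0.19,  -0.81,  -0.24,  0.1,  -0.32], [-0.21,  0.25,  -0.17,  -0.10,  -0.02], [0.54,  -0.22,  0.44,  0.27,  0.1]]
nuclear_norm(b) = 3.54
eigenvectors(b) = [[-0.53+0.00j, (-0.71+0j), 0.47+0.17j, 0.47-0.17j, (0.55+0j)],[-0.49+0.00j, 0.12+0.00j, (0.02+0.13j), (0.02-0.13j), (-0.03+0j)],[(-0.53+0j), (0.34+0j), (-0.78+0j), -0.78-0.00j, -0.76+0.00j],[(-0.09+0j), 0.24+0.00j, -0.12j, 0.12j, 0j],[0.44+0.00j, (-0.55+0j), 0.21+0.23j, (0.21-0.23j), 0.33+0.00j]]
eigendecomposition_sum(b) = [[-0.37+0.00j, -0.15+0.00j, -0.16+0.00j, -0.26-0.00j, (0.23-0j)], [-0.34+0.00j, -0.14+0.00j, (-0.15+0j), -0.23-0.00j, 0.21-0.00j], [(-0.36+0j), -0.15+0.00j, (-0.16+0j), -0.25-0.00j, 0.23-0.00j], [-0.06+0.00j, -0.03+0.00j, (-0.03+0j), -0.04-0.00j, 0.04-0.00j], [(0.3-0j), (0.12-0j), (0.13-0j), 0.21+0.00j, (-0.19+0j)]] + [[(0.35+0j),-0.66+0.00j,(0.06+0j),(-1.2-0j),-0.49-0.00j], [(-0.06+0j),(0.11+0j),-0.01+0.00j,(0.2+0j),0.08+0.00j], [(-0.17+0j),(0.32+0j),-0.03+0.00j,0.57+0.00j,(0.24+0j)], [-0.12+0.00j,(0.22+0j),(-0.02+0j),0.40+0.00j,(0.16+0j)], [(0.27+0j),-0.51+0.00j,0.04+0.00j,(-0.93-0j),-0.38-0.00j]] + [[-0.08-0.10j, 0.26+0.21j, (0.1-0.24j), (0.38-0.9j), (0.39-0.37j)], [0.01-0.03j, (-0.02+0.09j), (0.07-0.01j), (0.26-0.02j), (0.13+0.05j)], [0.17+0.10j, -0.49-0.16j, -0.02+0.41j, -0.06+1.53j, -0.37+0.75j], [-0.02+0.03j, (0.03-0.07j), (-0.06-0j), -0.23-0.02j, (-0.11-0.06j)], [(-0.02-0.08j), (0.08+0.19j), (0.13-0.11j), (0.47-0.4j), 0.32-0.09j]] + [[(-0.08+0.1j),0.26-0.21j,(0.1+0.24j),(0.38+0.9j),(0.39+0.37j)], [(0.01+0.03j),-0.02-0.09j,(0.07+0.01j),(0.26+0.02j),(0.13-0.05j)], [0.17-0.10j,(-0.49+0.16j),(-0.02-0.41j),(-0.06-1.53j),-0.37-0.75j], [(-0.02-0.03j),(0.03+0.07j),-0.06+0.00j,-0.23+0.02j,(-0.11+0.06j)], [-0.02+0.08j,0.08-0.19j,(0.13+0.11j),0.47+0.40j,0.32+0.09j]] + [[-0j, 0j, (0.01-0j), 0.07-0.00j, 0.03-0.00j], [-0.00+0.00j, (-0-0j), (-0+0j), (-0+0j), -0.00+0.00j], [(-0.01+0j), -0.00-0.00j, -0.02+0.00j, -0.10+0.00j, -0.05+0.00j], [0.00-0.00j, 0j, -0j, -0j, 0.00-0.00j], [-0j, 0j, 0.01-0.00j, (0.04-0j), (0.02-0j)]]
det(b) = -0.00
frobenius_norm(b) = 1.77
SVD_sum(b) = [[-0.45,-0.20,-0.12,-0.40,0.47], [-0.18,-0.08,-0.05,-0.16,0.19], [-0.06,-0.03,-0.02,-0.05,0.06], [-0.07,-0.03,-0.02,-0.06,0.07], [0.22,0.1,0.06,0.19,-0.23]] + [[0.00, 0.02, 0.0, -0.00, 0.01], [0.0, 0.05, 0.01, -0.01, 0.02], [-0.07, -0.82, -0.16, 0.13, -0.34], [0.01, 0.17, 0.03, -0.03, 0.07], [-0.01, -0.07, -0.01, 0.01, -0.03]] + [[0.06,-0.06,0.1,0.07,0.12], [0.14,-0.14,0.22,0.16,0.26], [-0.03,0.03,-0.04,-0.03,-0.05], [-0.09,0.09,-0.14,-0.11,-0.18], [0.20,-0.2,0.32,0.25,0.39]] + [[0.21, -0.07, 0.12, -0.3, -0.05], [-0.33, 0.1, -0.20, 0.48, 0.09], [-0.04, 0.01, -0.02, 0.06, 0.01], [-0.07, 0.02, -0.04, 0.1, 0.02], [0.12, -0.04, 0.07, -0.18, -0.03]] + [[0.00,-0.0,-0.00,0.0,0.0], [-0.0,0.00,0.00,-0.00,-0.00], [0.00,-0.0,-0.0,0.00,0.00], [0.0,-0.00,-0.00,0.00,0.0], [0.0,-0.0,-0.0,0.00,0.00]]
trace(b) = -0.48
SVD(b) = [[-0.83,-0.03,0.23,0.5,0.05], [-0.33,-0.06,0.51,-0.79,-0.01], [-0.11,0.97,-0.10,-0.09,0.15], [-0.13,-0.20,-0.34,-0.16,0.90], [0.41,0.09,0.75,0.3,0.41]] @ diag([0.9579821816204349, 0.9405552702785718, 0.8408962487144044, 0.7961904283851435, 0.00047317531602493283]) @ [[0.56,0.25,0.15,0.50,-0.59], [-0.07,-0.90,-0.17,0.14,-0.37], [0.32,-0.32,0.51,0.39,0.62], [0.52,-0.17,0.31,-0.76,-0.14], [0.55,-0.03,-0.77,0.01,0.33]]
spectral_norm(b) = 0.96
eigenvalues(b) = [(-0.9+0j), (0.46+0j), (-0.02+0.29j), (-0.02-0.29j), (0.01+0j)]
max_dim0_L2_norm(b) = 0.93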